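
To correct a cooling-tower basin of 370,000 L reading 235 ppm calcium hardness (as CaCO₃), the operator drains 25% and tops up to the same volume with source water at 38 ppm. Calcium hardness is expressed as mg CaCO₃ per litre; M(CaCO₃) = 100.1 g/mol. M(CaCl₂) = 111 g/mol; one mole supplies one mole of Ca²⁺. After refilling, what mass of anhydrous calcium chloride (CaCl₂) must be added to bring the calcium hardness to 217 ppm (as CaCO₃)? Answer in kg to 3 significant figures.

After draining 25% and refilling: 235 × 0.75 + 38 × 0.25 = 185.75 ppm.
Deficit to target: 217 − 185.75 = 31.25 mg/L.
As CaCO₃: 31.25 mg/L × 370,000 L = 11,560 g; ÷ 100.1 = 115.5 mol Ca²⁺.
Mass: 115.5 × 111 = 12,820 g.

12.8 kg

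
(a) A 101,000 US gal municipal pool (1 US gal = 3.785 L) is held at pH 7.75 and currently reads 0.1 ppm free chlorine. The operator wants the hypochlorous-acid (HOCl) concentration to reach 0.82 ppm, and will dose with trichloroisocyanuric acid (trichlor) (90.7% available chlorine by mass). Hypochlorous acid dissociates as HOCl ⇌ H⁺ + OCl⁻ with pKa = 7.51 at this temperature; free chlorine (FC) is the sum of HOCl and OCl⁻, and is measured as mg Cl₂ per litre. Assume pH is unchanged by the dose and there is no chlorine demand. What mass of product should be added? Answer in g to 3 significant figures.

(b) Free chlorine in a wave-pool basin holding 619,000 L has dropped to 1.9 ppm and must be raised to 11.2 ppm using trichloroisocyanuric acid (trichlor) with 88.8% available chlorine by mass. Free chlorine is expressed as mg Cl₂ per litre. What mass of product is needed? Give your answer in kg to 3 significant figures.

(a) Volume: 101,000 US gal × 3.785 L/gal = 382,285 L.
(a) [OCl⁻]/[HOCl] = 10^(pH − pKa) = 10^(7.75 − 7.51) = 1.738; fraction as HOCl = 1/(1 + 1.738) = 0.3653.
(a) Free chlorine required for 0.82 ppm HOCl: 0.82 / 0.3653 = 2.245 ppm.
(a) FC to add: 2.245 − 0.1 = 2.145 mg/L as Cl₂.
(a) Cl₂ equivalent: 2.145 mg/L × 382,285 L = 820 g.
(a) Product at 90.7% available Cl: 820 / 0.907 = 904.1 g.

(b) Chlorine deficit: 11.2 − 1.9 = 9.3 ppm = 9.3 mg/L as Cl₂.
(b) Cl₂ equivalent needed: 9.3 mg/L × 619,000 L = 5,757,000 mg = 5757 g.
(b) Product at 88.8% available chlorine: 5757 / 0.888 = 6483 g.

(a) 904 g; (b) 6.48 kg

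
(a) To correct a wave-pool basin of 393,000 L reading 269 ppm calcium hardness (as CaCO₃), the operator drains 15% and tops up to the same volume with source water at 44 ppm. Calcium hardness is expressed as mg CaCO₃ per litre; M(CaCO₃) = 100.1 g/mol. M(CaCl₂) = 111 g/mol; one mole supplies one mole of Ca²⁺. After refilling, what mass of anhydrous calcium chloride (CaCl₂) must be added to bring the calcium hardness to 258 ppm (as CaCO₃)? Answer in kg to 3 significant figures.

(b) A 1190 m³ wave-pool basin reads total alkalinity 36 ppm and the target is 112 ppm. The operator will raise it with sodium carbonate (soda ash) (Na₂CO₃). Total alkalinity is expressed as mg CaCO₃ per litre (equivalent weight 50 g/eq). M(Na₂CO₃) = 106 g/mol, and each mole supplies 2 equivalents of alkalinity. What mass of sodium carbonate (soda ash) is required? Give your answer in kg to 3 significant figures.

(a) After draining 15% and refilling: 269 × 0.85 + 44 × 0.15 = 235.25 ppm.
(a) Deficit to target: 258 − 235.25 = 22.75 mg/L.
(a) As CaCO₃: 22.75 mg/L × 393,000 L = 8941 g; ÷ 100.1 = 89.32 mol Ca²⁺.
(a) Mass: 89.32 × 111 = 9914 g.

(b) Volume: 1190 m³ = 1,190,000 L.
(b) Alkalinity to add: (112 − 36) = 76 mg/L as CaCO₃ × 1,190,000 L = 90,440 g as CaCO₃.
(b) Equivalents: 90,440 g ÷ 50 g/eq = 1809 eq.
(b) Each mole of Na₂CO₃ supplies 2 eq, so 1809 / 2 = 904.4 mol.
(b) Mass: 904.4 mol × 106 g/mol = 95,870 g.

(a) 9.91 kg; (b) 95.9 kg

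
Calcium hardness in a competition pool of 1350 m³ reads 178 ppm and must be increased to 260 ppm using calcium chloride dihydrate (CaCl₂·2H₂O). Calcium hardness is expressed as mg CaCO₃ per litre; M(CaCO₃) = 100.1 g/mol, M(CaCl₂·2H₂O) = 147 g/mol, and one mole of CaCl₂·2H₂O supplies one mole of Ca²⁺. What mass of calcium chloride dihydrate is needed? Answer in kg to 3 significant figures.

163 kg

Volume: 1350 m³ = 1,350,000 L.
Hardness to add: (260 − 178) = 82 mg/L as CaCO₃ × 1,350,000 L = 110,700 g as CaCO₃.
Moles of Ca²⁺ (1 mol Ca²⁺ ≡ 1 mol CaCO₃): 110,700 / 100.1 g/mol = 1106 mol.
Mass of CaCl₂·2H₂O: 1106 × 147 = 162,600 g.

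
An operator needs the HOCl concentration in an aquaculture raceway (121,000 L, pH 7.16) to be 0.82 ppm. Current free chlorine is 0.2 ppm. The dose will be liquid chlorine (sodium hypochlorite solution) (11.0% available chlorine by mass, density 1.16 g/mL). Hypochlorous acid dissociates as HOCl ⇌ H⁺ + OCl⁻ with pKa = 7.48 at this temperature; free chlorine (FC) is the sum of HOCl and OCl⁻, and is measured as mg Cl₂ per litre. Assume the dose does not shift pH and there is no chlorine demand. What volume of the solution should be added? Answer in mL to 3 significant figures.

[OCl⁻]/[HOCl] = 10^(pH − pKa) = 10^(7.16 − 7.48) = 0.4786; fraction as HOCl = 1/(1 + 0.4786) = 0.6763.
Free chlorine required for 0.82 ppm HOCl: 0.82 / 0.6763 = 1.212 ppm.
FC to add: 1.212 − 0.2 = 1.012 mg/L as Cl₂.
Cl₂ equivalent: 1.012 mg/L × 121,000 L = 122.5 g.
Product at 11.0% available Cl: 122.5 / 0.11 = 1114 g.
Volume: 1114 g ÷ 1.16 g/mL = 960.1 mL.

960 mL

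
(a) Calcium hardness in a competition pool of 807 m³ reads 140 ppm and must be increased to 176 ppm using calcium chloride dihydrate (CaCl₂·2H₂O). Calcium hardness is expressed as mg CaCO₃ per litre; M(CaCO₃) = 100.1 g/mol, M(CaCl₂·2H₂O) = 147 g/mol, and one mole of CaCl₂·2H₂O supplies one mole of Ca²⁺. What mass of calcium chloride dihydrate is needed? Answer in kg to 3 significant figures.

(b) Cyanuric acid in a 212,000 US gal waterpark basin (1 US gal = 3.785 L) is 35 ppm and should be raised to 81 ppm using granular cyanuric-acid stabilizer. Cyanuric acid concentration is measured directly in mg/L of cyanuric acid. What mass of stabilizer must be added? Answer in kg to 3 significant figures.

(a) 42.7 kg; (b) 36.9 kg

(a) Volume: 807 m³ = 807,000 L.
(a) Hardness to add: (176 − 140) = 36 mg/L as CaCO₃ × 807,000 L = 29,050 g as CaCO₃.
(a) Moles of Ca²⁺ (1 mol Ca²⁺ ≡ 1 mol CaCO₃): 29,050 / 100.1 g/mol = 290.2 mol.
(a) Mass of CaCl₂·2H₂O: 290.2 × 147 = 42,660 g.

(b) Volume: 212,000 US gal × 3.785 L/gal = 802,420 L.
(b) CYA to add: (81 − 35) = 46 mg/L × 802,420 L = 36,910 g cyanuric acid.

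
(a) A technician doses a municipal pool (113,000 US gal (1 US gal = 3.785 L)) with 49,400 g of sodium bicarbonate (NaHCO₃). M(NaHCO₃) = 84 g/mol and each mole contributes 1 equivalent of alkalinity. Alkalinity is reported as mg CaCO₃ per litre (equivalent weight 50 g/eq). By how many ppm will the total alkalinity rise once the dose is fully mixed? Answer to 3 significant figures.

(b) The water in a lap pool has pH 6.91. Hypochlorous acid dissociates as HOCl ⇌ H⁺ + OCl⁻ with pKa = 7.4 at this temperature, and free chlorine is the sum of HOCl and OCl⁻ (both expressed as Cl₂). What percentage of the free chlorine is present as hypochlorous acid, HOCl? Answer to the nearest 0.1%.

(a) Volume: 113,000 US gal × 3.785 L/gal = 427,705 L.
(a) Moles of NaHCO₃: 49,400 g ÷ 84 g/mol = 588.1 mol → 588.1 eq of alkalinity.
(a) As CaCO₃: 588.1 eq × 50 g/eq = 29,400 g.
(a) Rise: 29,400 g / 427,705 L × 1000 = 68.75 mg/L.

(b) [OCl⁻]/[HOCl] = 10^(pH − pKa) = 10^(6.91 − 7.4) = 10^-0.49 = 0.3236.
(b) Fraction as HOCl = 1 / (1 + 0.3236) = 0.7555.

(a) 68.8 ppm; (b) 75.6%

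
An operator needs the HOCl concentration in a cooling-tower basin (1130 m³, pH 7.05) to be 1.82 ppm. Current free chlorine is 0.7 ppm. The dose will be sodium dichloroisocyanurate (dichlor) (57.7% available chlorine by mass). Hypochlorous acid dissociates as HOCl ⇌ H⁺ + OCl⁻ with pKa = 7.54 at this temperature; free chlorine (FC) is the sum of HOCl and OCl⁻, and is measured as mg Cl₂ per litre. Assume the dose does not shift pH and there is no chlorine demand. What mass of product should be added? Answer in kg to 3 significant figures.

Volume: 1130 m³ = 1,130,000 L.
[OCl⁻]/[HOCl] = 10^(pH − pKa) = 10^(7.05 − 7.54) = 0.3236; fraction as HOCl = 1/(1 + 0.3236) = 0.7555.
Free chlorine required for 1.82 ppm HOCl: 1.82 / 0.7555 = 2.409 ppm.
FC to add: 2.409 − 0.7 = 1.709 mg/L as Cl₂.
Cl₂ equivalent: 1.709 mg/L × 1,130,000 L = 1931 g.
Product at 57.7% available Cl: 1931 / 0.577 = 3347 g.

3.35 kg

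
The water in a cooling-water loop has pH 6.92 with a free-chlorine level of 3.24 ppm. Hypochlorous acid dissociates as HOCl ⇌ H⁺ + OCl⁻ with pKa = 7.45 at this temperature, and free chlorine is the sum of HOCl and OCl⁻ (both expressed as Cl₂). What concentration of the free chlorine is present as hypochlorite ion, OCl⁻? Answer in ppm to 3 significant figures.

0.738 ppm

[OCl⁻]/[HOCl] = 10^(pH − pKa) = 10^(6.92 − 7.45) = 10^-0.53 = 0.2951.
Fraction as HOCl = 1 / (1 + 0.2951) = 0.7721.
OCl⁻ = (1 − 0.7721) × 3.24 ppm = 0.7383 ppm.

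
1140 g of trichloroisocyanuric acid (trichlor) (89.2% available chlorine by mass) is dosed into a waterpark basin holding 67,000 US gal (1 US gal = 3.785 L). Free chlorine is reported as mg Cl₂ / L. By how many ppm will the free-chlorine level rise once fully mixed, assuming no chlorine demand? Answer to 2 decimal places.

4.01 ppm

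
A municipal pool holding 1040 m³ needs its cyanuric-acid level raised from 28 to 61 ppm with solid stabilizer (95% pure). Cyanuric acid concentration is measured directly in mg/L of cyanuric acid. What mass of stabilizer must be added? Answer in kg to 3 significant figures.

Volume: 1040 m³ = 1,040,000 L.
CYA to add: (61 − 28) = 33 mg/L × 1,040,000 L = 34,320 g cyanuric acid.
At 95% purity: 34,320 / 0.95 = 36,130 g product.

36.1 kg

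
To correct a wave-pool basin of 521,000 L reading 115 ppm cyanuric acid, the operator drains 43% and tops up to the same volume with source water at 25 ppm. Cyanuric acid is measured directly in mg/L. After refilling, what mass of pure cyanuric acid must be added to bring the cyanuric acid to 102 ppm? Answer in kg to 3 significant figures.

13.4 kg

After draining 43% and refilling: 115 × 0.57 + 25 × 0.43 = 76.3 ppm.
Deficit to target: 102 − 76.3 = 25.7 mg/L.
Mass: 25.7 mg/L × 521,000 L = 13,390 g cyanuric acid.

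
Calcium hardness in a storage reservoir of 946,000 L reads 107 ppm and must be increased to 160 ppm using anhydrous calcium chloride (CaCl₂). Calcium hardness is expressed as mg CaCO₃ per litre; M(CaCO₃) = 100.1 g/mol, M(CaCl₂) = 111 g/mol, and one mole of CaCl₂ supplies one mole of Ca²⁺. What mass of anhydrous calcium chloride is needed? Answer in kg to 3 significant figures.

55.6 kg

Hardness to add: (160 − 107) = 53 mg/L as CaCO₃ × 946,000 L = 50,140 g as CaCO₃.
Moles of Ca²⁺ (1 mol Ca²⁺ ≡ 1 mol CaCO₃): 50,140 / 100.1 g/mol = 500.9 mol.
Mass of CaCl₂: 500.9 × 111 = 55,600 g.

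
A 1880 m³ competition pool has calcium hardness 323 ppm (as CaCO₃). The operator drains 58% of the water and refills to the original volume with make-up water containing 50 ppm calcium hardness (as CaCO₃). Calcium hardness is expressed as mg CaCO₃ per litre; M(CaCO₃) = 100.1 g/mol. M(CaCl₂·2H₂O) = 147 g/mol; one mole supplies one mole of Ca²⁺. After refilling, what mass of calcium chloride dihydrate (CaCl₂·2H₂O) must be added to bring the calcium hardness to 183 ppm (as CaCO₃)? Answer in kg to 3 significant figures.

50.6 kg

Volume: 1880 m³ = 1,880,000 L.
After draining 58% and refilling: 323 × 0.42 + 50 × 0.58 = 164.66 ppm.
Deficit to target: 183 − 164.66 = 18.34 mg/L.
As CaCO₃: 18.34 mg/L × 1,880,000 L = 34,480 g; ÷ 100.1 = 344.4 mol Ca²⁺.
Mass: 344.4 × 147 = 50,630 g.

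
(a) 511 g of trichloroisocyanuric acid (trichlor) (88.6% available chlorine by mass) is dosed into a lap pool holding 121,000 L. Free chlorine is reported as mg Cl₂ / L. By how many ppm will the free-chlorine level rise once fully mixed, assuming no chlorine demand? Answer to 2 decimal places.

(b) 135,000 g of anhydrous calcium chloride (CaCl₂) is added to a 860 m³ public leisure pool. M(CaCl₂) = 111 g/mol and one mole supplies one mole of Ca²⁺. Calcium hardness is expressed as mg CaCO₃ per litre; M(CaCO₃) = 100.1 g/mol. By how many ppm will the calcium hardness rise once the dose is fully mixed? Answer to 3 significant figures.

(a) 3.74 ppm; (b) 142 ppm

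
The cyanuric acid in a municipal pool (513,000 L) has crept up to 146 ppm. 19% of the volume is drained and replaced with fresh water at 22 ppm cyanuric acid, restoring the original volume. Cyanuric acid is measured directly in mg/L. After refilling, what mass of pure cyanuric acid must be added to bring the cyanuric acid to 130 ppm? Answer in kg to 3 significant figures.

After draining 19% and refilling: 146 × 0.81 + 22 × 0.19 = 122.44 ppm.
Deficit to target: 130 − 122.44 = 7.56 mg/L.
Mass: 7.56 mg/L × 513,000 L = 3878 g cyanuric acid.

3.88 kg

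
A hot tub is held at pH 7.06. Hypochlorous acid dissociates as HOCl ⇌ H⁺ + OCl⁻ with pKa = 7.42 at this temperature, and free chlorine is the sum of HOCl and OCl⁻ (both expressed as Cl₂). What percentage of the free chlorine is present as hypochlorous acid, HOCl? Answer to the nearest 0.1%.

69.6%

[OCl⁻]/[HOCl] = 10^(pH − pKa) = 10^(7.06 − 7.42) = 10^-0.36 = 0.4365.
Fraction as HOCl = 1 / (1 + 0.4365) = 0.6961.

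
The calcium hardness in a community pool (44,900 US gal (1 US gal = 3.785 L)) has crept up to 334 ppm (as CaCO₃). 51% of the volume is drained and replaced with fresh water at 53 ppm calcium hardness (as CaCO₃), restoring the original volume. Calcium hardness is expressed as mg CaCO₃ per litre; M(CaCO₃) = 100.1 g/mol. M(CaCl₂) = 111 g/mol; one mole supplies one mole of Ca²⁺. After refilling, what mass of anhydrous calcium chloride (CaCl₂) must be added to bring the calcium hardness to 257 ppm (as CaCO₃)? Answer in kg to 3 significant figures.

Volume: 44,900 US gal × 3.785 L/gal = 169,946 L.
After draining 51% and refilling: 334 × 0.49 + 53 × 0.51 = 190.69 ppm.
Deficit to target: 257 − 190.69 = 66.31 mg/L.
As CaCO₃: 66.31 mg/L × 169,946 L = 11,270 g; ÷ 100.1 = 112.6 mol Ca²⁺.
Mass: 112.6 × 111 = 12,500 g.

12.5 kg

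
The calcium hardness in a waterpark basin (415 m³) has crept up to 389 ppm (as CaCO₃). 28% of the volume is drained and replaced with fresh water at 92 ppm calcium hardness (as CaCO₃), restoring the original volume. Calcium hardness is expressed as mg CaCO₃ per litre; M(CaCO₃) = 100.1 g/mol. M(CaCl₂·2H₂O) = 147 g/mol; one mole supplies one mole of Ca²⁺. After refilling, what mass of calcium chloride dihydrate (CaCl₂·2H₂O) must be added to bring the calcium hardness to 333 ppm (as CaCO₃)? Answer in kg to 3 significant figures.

Volume: 415 m³ = 415,000 L.
After draining 28% and refilling: 389 × 0.72 + 92 × 0.28 = 305.84 ppm.
Deficit to target: 333 − 305.84 = 27.16 mg/L.
As CaCO₃: 27.16 mg/L × 415,000 L = 11,270 g; ÷ 100.1 = 112.6 mol Ca²⁺.
Mass: 112.6 × 147 = 16,550 g.

16.6 kg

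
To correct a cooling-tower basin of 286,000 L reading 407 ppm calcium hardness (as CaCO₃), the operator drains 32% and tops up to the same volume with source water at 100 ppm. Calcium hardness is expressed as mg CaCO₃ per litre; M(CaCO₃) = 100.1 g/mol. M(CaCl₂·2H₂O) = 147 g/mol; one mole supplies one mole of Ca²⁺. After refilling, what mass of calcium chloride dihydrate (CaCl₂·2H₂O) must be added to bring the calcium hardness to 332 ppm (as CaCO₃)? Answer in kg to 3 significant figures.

9.76 kg

After draining 32% and refilling: 407 × 0.68 + 100 × 0.32 = 308.76 ppm.
Deficit to target: 332 − 308.76 = 23.24 mg/L.
As CaCO₃: 23.24 mg/L × 286,000 L = 6647 g; ÷ 100.1 = 66.4 mol Ca²⁺.
Mass: 66.4 × 147 = 9761 g.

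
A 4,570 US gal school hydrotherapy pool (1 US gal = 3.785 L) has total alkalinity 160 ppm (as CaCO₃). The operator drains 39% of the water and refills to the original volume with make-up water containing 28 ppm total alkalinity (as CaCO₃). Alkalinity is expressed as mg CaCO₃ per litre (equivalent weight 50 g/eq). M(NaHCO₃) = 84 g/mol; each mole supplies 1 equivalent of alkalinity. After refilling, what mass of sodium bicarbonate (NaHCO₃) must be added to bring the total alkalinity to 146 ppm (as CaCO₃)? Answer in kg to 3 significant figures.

Volume: 4,570 US gal × 3.785 L/gal = 17,297 L.
After draining 39% and refilling: 160 × 0.61 + 28 × 0.39 = 108.52 ppm.
Deficit to target: 146 − 108.52 = 37.48 mg/L.
As CaCO₃: 37.48 mg/L × 17,297 L = 648.3 g; ÷ 50 g/eq ÷ 1 = 12.97 mol NaHCO₃.
Mass: 12.97 × 84 = 1089 g.

1.09 kg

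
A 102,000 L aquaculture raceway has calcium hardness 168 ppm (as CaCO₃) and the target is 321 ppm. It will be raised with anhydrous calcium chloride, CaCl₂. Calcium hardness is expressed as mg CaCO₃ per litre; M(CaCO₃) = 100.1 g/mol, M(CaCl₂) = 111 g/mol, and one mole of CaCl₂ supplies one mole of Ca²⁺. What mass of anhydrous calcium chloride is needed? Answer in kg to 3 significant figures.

17.3 kg

Hardness to add: (321 − 168) = 153 mg/L as CaCO₃ × 102,000 L = 15,610 g as CaCO₃.
Moles of Ca²⁺ (1 mol Ca²⁺ ≡ 1 mol CaCO₃): 15,610 / 100.1 g/mol = 155.9 mol.
Mass of CaCl₂: 155.9 × 111 = 17,310 g.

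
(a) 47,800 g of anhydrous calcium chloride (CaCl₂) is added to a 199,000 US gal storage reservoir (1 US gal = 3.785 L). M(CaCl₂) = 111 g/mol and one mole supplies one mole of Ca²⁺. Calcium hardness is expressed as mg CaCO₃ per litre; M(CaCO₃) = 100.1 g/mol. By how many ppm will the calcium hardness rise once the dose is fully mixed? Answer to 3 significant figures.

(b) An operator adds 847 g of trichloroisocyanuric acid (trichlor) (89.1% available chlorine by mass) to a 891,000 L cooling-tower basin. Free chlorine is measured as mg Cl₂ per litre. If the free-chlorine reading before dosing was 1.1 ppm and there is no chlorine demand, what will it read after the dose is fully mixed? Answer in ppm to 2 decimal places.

(a) 57.2 ppm; (b) 1.95 ppm

(a) Volume: 199,000 US gal × 3.785 L/gal = 753,215 L.
(a) Moles of Ca²⁺: 47,800 g ÷ 111 g/mol = 430.6 mol.
(a) As CaCO₃: 430.6 mol × 100.1 g/mol = 43,110 g.
(a) Rise: 43,110 g / 753,215 L × 1000 = 57.23 mg/L.

(b) Available chlorine delivered: 847 g × 0.891 = 754.7 g as Cl₂.
(b) Concentration rise: 754.7 g / 891,000 L = 0.847 mg/L = 0.85 ppm.
(b) Final FC: 1.1 + 0.85 = 1.95 ppm.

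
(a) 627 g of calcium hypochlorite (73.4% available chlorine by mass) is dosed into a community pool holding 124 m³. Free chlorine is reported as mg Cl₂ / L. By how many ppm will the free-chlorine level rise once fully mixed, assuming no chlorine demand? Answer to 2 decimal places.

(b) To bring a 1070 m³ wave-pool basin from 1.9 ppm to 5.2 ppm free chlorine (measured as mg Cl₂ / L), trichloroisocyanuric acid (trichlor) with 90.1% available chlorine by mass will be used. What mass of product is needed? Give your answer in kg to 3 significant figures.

(a) 3.71 ppm; (b) 3.92 kg

(a) Volume: 124 m³ = 124,000 L.
(a) Available chlorine delivered: 627 g × 0.734 = 460.2 g as Cl₂.
(a) Concentration rise: 460.2 g / 124,000 L = 3.711 mg/L = 3.71 ppm.

(b) Volume: 1070 m³ = 1,070,000 L.
(b) Chlorine deficit: 5.2 − 1.9 = 3.3 ppm = 3.3 mg/L as Cl₂.
(b) Cl₂ equivalent needed: 3.3 mg/L × 1,070,000 L = 3,531,000 mg = 3531 g.
(b) Product at 90.1% available chlorine: 3531 / 0.901 = 3919 g.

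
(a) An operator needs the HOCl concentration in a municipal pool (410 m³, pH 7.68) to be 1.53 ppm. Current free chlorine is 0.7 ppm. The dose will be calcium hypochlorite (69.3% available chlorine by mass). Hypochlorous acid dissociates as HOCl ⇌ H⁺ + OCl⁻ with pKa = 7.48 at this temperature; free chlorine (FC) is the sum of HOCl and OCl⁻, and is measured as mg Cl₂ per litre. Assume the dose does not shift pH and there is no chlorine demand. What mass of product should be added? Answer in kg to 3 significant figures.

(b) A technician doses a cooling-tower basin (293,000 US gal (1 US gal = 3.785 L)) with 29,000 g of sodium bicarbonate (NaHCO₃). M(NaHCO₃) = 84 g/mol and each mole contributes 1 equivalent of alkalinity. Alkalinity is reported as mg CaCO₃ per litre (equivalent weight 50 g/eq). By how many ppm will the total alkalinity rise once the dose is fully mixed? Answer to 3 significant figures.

(a) 1.93 kg; (b) 15.6 ppm

(a) Volume: 410 m³ = 410,000 L.
(a) [OCl⁻]/[HOCl] = 10^(pH − pKa) = 10^(7.68 − 7.48) = 1.585; fraction as HOCl = 1/(1 + 1.585) = 0.3869.
(a) Free chlorine required for 1.53 ppm HOCl: 1.53 / 0.3869 = 3.955 ppm.
(a) FC to add: 3.955 − 0.7 = 3.255 mg/L as Cl₂.
(a) Cl₂ equivalent: 3.255 mg/L × 410,000 L = 1335 g.
(a) Product at 69.3% available Cl: 1335 / 0.693 = 1926 g.

(b) Volume: 293,000 US gal × 3.785 L/gal = 1,109,005 L.
(b) Moles of NaHCO₃: 29,000 g ÷ 84 g/mol = 345.2 mol → 345.2 eq of alkalinity.
(b) As CaCO₃: 345.2 eq × 50 g/eq = 17,260 g.
(b) Rise: 17,260 g / 1,109,005 L × 1000 = 15.57 mg/L.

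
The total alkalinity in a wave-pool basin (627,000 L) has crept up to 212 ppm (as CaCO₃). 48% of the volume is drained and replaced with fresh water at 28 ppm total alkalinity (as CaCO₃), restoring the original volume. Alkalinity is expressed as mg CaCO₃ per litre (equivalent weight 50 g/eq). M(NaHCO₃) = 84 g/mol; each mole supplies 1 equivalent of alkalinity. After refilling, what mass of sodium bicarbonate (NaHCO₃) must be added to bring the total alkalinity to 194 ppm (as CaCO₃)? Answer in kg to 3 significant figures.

74.1 kg

After draining 48% and refilling: 212 × 0.52 + 28 × 0.48 = 123.68 ppm.
Deficit to target: 194 − 123.68 = 70.32 mg/L.
As CaCO₃: 70.32 mg/L × 627,000 L = 44,090 g; ÷ 50 g/eq ÷ 1 = 881.8 mol NaHCO₃.
Mass: 881.8 × 84 = 74,070 g.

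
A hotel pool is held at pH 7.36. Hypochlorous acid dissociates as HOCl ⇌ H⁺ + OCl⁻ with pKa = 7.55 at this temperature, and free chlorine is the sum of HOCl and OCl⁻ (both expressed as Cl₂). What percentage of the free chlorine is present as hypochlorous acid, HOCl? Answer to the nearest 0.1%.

60.8%

[OCl⁻]/[HOCl] = 10^(pH − pKa) = 10^(7.36 − 7.55) = 10^-0.19 = 0.6457.
Fraction as HOCl = 1 / (1 + 0.6457) = 0.6077.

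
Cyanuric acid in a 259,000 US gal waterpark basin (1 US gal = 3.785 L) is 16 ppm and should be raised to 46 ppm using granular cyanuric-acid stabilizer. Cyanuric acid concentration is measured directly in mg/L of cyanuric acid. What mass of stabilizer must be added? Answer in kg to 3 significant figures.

29.4 kg

Volume: 259,000 US gal × 3.785 L/gal = 980,315 L.
CYA to add: (46 − 16) = 30 mg/L × 980,315 L = 29,410 g cyanuric acid.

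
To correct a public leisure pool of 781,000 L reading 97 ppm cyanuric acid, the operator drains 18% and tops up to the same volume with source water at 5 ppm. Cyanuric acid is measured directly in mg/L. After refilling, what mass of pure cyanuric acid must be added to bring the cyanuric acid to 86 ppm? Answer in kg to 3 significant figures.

After draining 18% and refilling: 97 × 0.82 + 5 × 0.18 = 80.44 ppm.
Deficit to target: 86 − 80.44 = 5.56 mg/L.
Mass: 5.56 mg/L × 781,000 L = 4342 g cyanuric acid.

4.34 kg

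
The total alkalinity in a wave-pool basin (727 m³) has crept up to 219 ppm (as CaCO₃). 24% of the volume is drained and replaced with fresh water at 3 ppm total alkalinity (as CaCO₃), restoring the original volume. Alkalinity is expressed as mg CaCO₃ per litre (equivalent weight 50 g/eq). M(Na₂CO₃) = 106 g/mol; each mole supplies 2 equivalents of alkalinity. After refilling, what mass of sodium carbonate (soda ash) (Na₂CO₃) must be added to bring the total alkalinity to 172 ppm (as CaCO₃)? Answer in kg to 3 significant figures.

3.73 kg

Volume: 727 m³ = 727,000 L.
After draining 24% and refilling: 219 × 0.76 + 3 × 0.24 = 167.16 ppm.
Deficit to target: 172 − 167.16 = 4.84 mg/L.
As CaCO₃: 4.84 mg/L × 727,000 L = 3519 g; ÷ 50 g/eq ÷ 2 = 35.19 mol Na₂CO₃.
Mass: 35.19 × 106 = 3730 g.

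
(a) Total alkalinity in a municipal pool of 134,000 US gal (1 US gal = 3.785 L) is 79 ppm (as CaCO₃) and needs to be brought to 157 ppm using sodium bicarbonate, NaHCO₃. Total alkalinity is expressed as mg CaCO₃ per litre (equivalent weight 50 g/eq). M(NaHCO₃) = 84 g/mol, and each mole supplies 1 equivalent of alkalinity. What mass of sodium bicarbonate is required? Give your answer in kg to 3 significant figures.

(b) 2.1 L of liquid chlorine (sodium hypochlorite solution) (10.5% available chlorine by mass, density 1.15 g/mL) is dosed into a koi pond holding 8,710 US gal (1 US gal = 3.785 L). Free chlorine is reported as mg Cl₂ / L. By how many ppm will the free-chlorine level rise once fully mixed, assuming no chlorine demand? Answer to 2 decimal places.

(a) 66.5 kg; (b) 7.69 ppm

(a) Volume: 134,000 US gal × 3.785 L/gal = 507,190 L.
(a) Alkalinity to add: (157 − 79) = 78 mg/L as CaCO₃ × 507,190 L = 39,560 g as CaCO₃.
(a) Equivalents: 39,560 g ÷ 50 g/eq = 791.2 eq.
(a) NaHCO₃ supplies 1 eq per mole → 791.2 mol.
(a) Mass: 791.2 mol × 84 g/mol = 66,460 g.

(b) Volume: 8,710 US gal × 3.785 L/gal = 32,967 L.
(b) Mass of solution: 2.1 L × 1000 mL/L × 1.15 g/mL = 2415 g.
(b) Available chlorine delivered: 2415 g × 0.105 = 253.6 g as Cl₂.
(b) Concentration rise: 253.6 g / 32,967 L = 7.692 mg/L = 7.69 ppm.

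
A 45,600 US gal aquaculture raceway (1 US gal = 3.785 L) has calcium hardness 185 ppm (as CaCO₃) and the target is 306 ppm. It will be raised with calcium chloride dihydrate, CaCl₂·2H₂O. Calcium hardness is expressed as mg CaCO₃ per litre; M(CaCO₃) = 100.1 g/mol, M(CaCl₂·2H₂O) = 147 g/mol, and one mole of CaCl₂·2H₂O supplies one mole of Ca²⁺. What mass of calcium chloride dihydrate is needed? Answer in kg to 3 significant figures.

Volume: 45,600 US gal × 3.785 L/gal = 172,596 L.
Hardness to add: (306 − 185) = 121 mg/L as CaCO₃ × 172,596 L = 20,880 g as CaCO₃.
Moles of Ca²⁺ (1 mol Ca²⁺ ≡ 1 mol CaCO₃): 20,880 / 100.1 g/mol = 208.6 mol.
Mass of CaCl₂·2H₂O: 208.6 × 147 = 30,670 g.

30.7 kg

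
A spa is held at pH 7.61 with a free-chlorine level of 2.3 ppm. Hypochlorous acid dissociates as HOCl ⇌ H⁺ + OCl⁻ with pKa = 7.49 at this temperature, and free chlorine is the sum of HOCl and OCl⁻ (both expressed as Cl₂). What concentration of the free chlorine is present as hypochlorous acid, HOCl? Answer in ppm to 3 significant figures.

0.992 ppm

[OCl⁻]/[HOCl] = 10^(pH − pKa) = 10^(7.61 − 7.49) = 10^0.12 = 1.318.
Fraction as HOCl = 1 / (1 + 1.318) = 0.4314.
HOCl = 0.4314 × 2.3 ppm = 0.9921 ppm.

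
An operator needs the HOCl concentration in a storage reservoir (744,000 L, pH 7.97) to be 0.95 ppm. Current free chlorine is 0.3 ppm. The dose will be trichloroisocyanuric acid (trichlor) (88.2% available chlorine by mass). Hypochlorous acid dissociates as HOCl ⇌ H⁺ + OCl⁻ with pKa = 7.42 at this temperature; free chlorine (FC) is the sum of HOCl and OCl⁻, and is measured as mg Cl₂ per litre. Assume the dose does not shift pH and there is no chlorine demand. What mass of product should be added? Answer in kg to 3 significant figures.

[OCl⁻]/[HOCl] = 10^(pH − pKa) = 10^(7.97 − 7.42) = 3.548; fraction as HOCl = 1/(1 + 3.548) = 0.2199.
Free chlorine required for 0.95 ppm HOCl: 0.95 / 0.2199 = 4.321 ppm.
FC to add: 4.321 − 0.3 = 4.021 mg/L as Cl₂.
Cl₂ equivalent: 4.021 mg/L × 744,000 L = 2991 g.
Product at 88.2% available Cl: 2991 / 0.882 = 3392 g.

3.39 kg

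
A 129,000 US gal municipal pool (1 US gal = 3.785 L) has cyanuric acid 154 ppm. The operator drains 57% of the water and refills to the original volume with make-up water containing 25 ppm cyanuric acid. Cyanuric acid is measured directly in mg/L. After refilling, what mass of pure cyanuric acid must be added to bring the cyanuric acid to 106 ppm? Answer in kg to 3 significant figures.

Volume: 129,000 US gal × 3.785 L/gal = 488,265 L.
After draining 57% and refilling: 154 × 0.43 + 25 × 0.57 = 80.47 ppm.
Deficit to target: 106 − 80.47 = 25.53 mg/L.
Mass: 25.53 mg/L × 488,265 L = 12,470 g cyanuric acid.

12.5 kg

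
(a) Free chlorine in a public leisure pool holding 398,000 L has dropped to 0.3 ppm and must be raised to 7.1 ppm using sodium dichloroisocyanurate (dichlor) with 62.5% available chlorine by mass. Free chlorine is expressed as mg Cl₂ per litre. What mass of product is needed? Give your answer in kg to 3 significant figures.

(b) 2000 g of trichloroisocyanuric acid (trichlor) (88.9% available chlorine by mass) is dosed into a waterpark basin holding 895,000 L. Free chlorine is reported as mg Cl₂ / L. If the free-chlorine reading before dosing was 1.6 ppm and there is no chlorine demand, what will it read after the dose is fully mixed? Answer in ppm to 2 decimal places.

(a) 4.33 kg; (b) 3.59 ppm

(a) Chlorine deficit: 7.1 − 0.3 = 6.8 ppm = 6.8 mg/L as Cl₂.
(a) Cl₂ equivalent needed: 6.8 mg/L × 398,000 L = 2,706,000 mg = 2706 g.
(a) Product at 62.5% available chlorine: 2706 / 0.625 = 4330 g.

(b) Available chlorine delivered: 2000 g × 0.889 = 1778 g as Cl₂.
(b) Concentration rise: 1778 g / 895,000 L = 1.987 mg/L = 1.99 ppm.
(b) Final FC: 1.6 + 1.99 = 3.59 ppm.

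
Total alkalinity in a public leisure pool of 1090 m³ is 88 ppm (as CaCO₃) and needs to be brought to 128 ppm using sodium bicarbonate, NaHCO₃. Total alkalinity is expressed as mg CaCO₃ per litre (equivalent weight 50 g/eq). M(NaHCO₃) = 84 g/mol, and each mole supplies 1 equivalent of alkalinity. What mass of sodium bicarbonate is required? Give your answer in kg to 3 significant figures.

73.2 kg

Volume: 1090 m³ = 1,090,000 L.
Alkalinity to add: (128 − 88) = 40 mg/L as CaCO₃ × 1,090,000 L = 43,600 g as CaCO₃.
Equivalents: 43,600 g ÷ 50 g/eq = 872 eq.
NaHCO₃ supplies 1 eq per mole → 872 mol.
Mass: 872 mol × 84 g/mol = 73,250 g.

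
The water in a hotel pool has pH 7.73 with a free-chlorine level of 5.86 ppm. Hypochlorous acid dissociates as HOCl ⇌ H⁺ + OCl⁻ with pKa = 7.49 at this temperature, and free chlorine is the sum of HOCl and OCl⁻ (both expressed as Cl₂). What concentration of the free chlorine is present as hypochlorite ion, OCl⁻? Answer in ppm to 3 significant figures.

[OCl⁻]/[HOCl] = 10^(pH − pKa) = 10^(7.73 − 7.49) = 10^0.24 = 1.738.
Fraction as HOCl = 1 / (1 + 1.738) = 0.3653.
OCl⁻ = (1 − 0.3653) × 5.86 ppm = 3.72 ppm.

3.72 ppm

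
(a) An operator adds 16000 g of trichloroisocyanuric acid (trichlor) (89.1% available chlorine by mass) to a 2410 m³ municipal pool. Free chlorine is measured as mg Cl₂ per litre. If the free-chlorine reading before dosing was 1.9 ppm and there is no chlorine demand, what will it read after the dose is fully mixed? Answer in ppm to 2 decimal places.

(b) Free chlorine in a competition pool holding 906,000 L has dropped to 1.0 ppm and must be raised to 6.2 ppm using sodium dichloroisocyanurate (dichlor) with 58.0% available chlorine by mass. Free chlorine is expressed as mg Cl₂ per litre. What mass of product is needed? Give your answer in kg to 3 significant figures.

(a) Volume: 2410 m³ = 2,410,000 L.
(a) Available chlorine delivered: 16,000 g × 0.891 = 14,260 g as Cl₂.
(a) Concentration rise: 14,260 g / 2,410,000 L = 5.915 mg/L = 5.92 ppm.
(a) Final FC: 1.9 + 5.92 = 7.82 ppm.

(b) Chlorine deficit: 6.2 − 1.0 = 5.2 ppm = 5.2 mg/L as Cl₂.
(b) Cl₂ equivalent needed: 5.2 mg/L × 906,000 L = 4,711,000 mg = 4711 g.
(b) Product at 58.0% available chlorine: 4711 / 0.58 = 8123 g.

(a) 7.82 ppm; (b) 8.12 kg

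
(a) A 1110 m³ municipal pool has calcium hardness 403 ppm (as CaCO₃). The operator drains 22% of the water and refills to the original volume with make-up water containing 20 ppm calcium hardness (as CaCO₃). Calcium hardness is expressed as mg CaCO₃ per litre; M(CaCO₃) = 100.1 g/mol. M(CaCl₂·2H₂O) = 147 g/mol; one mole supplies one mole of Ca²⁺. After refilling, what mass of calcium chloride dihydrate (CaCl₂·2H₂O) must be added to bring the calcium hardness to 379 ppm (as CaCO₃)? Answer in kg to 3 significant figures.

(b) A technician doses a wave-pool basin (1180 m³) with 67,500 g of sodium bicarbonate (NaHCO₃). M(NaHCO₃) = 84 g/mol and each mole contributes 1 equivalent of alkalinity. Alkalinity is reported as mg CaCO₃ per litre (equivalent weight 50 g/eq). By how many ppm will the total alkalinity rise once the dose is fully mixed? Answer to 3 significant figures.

(a) 98.2 kg; (b) 34.0 ppm

(a) Volume: 1110 m³ = 1,110,000 L.
(a) After draining 22% and refilling: 403 × 0.78 + 20 × 0.22 = 318.74 ppm.
(a) Deficit to target: 379 − 318.74 = 60.26 mg/L.
(a) As CaCO₃: 60.26 mg/L × 1,110,000 L = 66,890 g; ÷ 100.1 = 668.2 mol Ca²⁺.
(a) Mass: 668.2 × 147 = 98,230 g.

(b) Volume: 1180 m³ = 1,180,000 L.
(b) Moles of NaHCO₃: 67,500 g ÷ 84 g/mol = 803.6 mol → 803.6 eq of alkalinity.
(b) As CaCO₃: 803.6 eq × 50 g/eq = 40,180 g.
(b) Rise: 40,180 g / 1,180,000 L × 1000 = 34.05 mg/L.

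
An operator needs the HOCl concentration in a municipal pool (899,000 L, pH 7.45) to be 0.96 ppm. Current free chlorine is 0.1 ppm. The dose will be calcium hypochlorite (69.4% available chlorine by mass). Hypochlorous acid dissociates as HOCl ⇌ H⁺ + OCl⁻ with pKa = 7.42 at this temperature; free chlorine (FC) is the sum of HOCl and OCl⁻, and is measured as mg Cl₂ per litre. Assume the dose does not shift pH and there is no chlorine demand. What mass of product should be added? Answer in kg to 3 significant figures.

2.45 kg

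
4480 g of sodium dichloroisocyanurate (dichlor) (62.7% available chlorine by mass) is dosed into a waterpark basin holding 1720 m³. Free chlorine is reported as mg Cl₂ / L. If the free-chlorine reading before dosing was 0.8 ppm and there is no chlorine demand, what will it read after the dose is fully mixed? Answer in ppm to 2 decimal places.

2.43 ppm

Volume: 1720 m³ = 1,720,000 L.
Available chlorine delivered: 4480 g × 0.627 = 2809 g as Cl₂.
Concentration rise: 2809 g / 1,720,000 L = 1.633 mg/L = 1.63 ppm.
Final FC: 0.8 + 1.63 = 2.43 ppm.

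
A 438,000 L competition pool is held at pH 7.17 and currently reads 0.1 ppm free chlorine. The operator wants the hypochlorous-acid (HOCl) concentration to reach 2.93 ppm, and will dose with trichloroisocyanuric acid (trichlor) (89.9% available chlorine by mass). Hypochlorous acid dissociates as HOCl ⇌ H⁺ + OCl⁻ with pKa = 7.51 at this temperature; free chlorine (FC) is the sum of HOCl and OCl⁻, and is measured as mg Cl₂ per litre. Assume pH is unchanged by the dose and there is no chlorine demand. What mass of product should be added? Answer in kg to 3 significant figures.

2.03 kg

[OCl⁻]/[HOCl] = 10^(pH − pKa) = 10^(7.17 − 7.51) = 0.4571; fraction as HOCl = 1/(1 + 0.4571) = 0.6863.
Free chlorine required for 2.93 ppm HOCl: 2.93 / 0.6863 = 4.269 ppm.
FC to add: 4.269 − 0.1 = 4.169 mg/L as Cl₂.
Cl₂ equivalent: 4.169 mg/L × 438,000 L = 1826 g.
Product at 89.9% available Cl: 1826 / 0.899 = 2031 g.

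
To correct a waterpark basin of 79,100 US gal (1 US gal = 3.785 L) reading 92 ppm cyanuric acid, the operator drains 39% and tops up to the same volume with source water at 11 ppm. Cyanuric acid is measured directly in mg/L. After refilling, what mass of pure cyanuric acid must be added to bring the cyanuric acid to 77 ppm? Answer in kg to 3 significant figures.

4.97 kg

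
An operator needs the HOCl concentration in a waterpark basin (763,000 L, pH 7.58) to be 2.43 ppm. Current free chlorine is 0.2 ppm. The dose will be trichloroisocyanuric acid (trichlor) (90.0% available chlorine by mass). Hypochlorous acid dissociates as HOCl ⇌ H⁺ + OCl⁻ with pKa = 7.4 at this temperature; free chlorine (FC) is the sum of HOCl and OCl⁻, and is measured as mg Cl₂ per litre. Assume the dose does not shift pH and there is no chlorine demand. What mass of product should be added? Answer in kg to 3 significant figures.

5.01 kg

[OCl⁻]/[HOCl] = 10^(pH − pKa) = 10^(7.58 − 7.4) = 1.514; fraction as HOCl = 1/(1 + 1.514) = 0.3978.
Free chlorine required for 2.43 ppm HOCl: 2.43 / 0.3978 = 6.108 ppm.
FC to add: 6.108 − 0.2 = 5.908 mg/L as Cl₂.
Cl₂ equivalent: 5.908 mg/L × 763,000 L = 4508 g.
Product at 90.0% available Cl: 4508 / 0.9 = 5009 g.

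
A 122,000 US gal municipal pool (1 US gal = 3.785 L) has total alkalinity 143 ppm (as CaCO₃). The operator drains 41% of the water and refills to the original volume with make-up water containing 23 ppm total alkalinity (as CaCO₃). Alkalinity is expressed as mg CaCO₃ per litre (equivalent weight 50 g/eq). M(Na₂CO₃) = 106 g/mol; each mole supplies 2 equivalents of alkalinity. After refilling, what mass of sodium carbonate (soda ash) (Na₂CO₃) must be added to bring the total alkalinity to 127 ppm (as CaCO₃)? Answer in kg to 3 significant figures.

16.3 kg

Volume: 122,000 US gal × 3.785 L/gal = 461,770 L.
After draining 41% and refilling: 143 × 0.59 + 23 × 0.41 = 93.8 ppm.
Deficit to target: 127 − 93.8 = 33.2 mg/L.
As CaCO₃: 33.2 mg/L × 461,770 L = 15,330 g; ÷ 50 g/eq ÷ 2 = 153.3 mol Na₂CO₃.
Mass: 153.3 × 106 = 16,250 g.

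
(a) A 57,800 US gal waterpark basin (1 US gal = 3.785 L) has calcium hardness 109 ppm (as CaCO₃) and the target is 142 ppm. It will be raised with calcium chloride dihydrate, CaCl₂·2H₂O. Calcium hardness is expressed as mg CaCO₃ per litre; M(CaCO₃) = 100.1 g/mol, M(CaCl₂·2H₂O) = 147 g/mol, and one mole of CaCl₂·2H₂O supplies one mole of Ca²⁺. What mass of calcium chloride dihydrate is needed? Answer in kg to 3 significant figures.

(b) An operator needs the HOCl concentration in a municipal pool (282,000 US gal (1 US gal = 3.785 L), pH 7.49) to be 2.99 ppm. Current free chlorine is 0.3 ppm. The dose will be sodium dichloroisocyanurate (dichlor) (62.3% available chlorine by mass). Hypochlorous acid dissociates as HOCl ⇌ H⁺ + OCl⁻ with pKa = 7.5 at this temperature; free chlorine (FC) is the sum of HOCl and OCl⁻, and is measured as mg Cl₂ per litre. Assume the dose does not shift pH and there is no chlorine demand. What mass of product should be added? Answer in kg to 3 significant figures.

(a) Volume: 57,800 US gal × 3.785 L/gal = 218,773 L.
(a) Hardness to add: (142 − 109) = 33 mg/L as CaCO₃ × 218,773 L = 7220 g as CaCO₃.
(a) Moles of Ca²⁺ (1 mol Ca²⁺ ≡ 1 mol CaCO₃): 7220 / 100.1 g/mol = 72.12 mol.
(a) Mass of CaCl₂·2H₂O: 72.12 × 147 = 10,600 g.

(b) Volume: 282,000 US gal × 3.785 L/gal = 1,067,370 L.
(b) [OCl⁻]/[HOCl] = 10^(pH − pKa) = 10^(7.49 − 7.5) = 0.9772; fraction as HOCl = 1/(1 + 0.9772) = 0.5058.
(b) Free chlorine required for 2.99 ppm HOCl: 2.99 / 0.5058 = 5.912 ppm.
(b) FC to add: 5.912 − 0.3 = 5.612 mg/L as Cl₂.
(b) Cl₂ equivalent: 5.612 mg/L × 1,067,370 L = 5990 g.
(b) Product at 62.3% available Cl: 5990 / 0.623 = 9615 g.

(a) 10.6 kg; (b) 9.61 kg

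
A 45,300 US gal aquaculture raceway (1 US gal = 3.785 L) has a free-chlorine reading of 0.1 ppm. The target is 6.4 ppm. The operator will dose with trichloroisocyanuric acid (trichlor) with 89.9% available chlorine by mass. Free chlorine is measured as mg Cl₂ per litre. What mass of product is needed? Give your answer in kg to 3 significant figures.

Volume: 45,300 US gal × 3.785 L/gal = 171,460 L.
Chlorine deficit: 6.4 − 0.1 = 6.3 ppm = 6.3 mg/L as Cl₂.
Cl₂ equivalent needed: 6.3 mg/L × 171,460 L = 1,080,000 mg = 1080 g.
Product at 89.9% available chlorine: 1080 / 0.899 = 1202 g.

1.20 kg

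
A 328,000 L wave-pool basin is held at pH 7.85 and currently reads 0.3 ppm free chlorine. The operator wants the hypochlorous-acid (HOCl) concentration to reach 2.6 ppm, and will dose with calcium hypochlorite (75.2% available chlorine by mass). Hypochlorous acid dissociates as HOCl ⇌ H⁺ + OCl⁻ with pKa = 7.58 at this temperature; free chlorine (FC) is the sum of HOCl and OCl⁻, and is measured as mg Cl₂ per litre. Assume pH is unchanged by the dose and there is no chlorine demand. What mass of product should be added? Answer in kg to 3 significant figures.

[OCl⁻]/[HOCl] = 10^(pH − pKa) = 10^(7.85 − 7.58) = 1.862; fraction as HOCl = 1/(1 + 1.862) = 0.3494.
Free chlorine required for 2.6 ppm HOCl: 2.6 / 0.3494 = 7.441 ppm.
FC to add: 7.441 − 0.3 = 7.141 mg/L as Cl₂.
Cl₂ equivalent: 7.141 mg/L × 328,000 L = 2342 g.
Product at 75.2% available Cl: 2342 / 0.752 = 3115 g.

3.11 kg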